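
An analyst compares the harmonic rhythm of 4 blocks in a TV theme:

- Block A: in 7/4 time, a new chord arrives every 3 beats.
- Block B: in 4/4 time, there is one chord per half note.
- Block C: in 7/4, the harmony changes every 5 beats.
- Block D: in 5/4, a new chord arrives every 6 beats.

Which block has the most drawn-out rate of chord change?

Block D

A: each chord is 3 beats in 7/4, so 7/3 per bar.
B: each chord is 2 beats in 4/4, so 2 per bar.
C: each chord is 5 beats in 7/4, so 1.4 per bar.
D: each chord is 6 beats in 5/4, so 5/6 per bar.
Slowest is D at 5/6 chords/bar.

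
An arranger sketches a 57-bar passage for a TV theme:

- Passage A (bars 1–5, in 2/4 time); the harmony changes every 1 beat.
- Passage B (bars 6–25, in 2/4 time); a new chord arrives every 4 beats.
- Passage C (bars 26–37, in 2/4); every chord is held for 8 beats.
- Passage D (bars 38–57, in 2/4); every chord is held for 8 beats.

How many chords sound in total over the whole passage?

28 chords

A has 10 beats and chords last 1 each, so 10 chords.
B has 40 beats and chords last 4 each, so 10 chords.
C has 24 beats and chords last 8 each, so 3 chords.
D has 40 beats and chords last 8 each, so 5 chords.
Total: 10 + 10 + 3 + 5 = 28.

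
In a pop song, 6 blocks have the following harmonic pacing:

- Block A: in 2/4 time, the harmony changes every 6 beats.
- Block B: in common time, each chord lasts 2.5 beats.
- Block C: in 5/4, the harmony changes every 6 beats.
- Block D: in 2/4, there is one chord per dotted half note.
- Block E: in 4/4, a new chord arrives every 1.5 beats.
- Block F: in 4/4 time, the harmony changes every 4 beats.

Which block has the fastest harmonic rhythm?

Block E

A: each chord is 6 beats in 2/4, so 1/3 per bar.
B: each chord is 2.5 beats in 4/4, so 1.6 per bar.
C: each chord is 6 beats in 5/4, so 5/6 per bar.
D: each chord is 3 beats in 2/4, so 2/3 per bar.
E: each chord is 1.5 beats in 4/4, so 8/3 per bar.
F: each chord is 4 beats in 4/4, so 1 per bar.
Fastest is E at 8/3 chords/bar.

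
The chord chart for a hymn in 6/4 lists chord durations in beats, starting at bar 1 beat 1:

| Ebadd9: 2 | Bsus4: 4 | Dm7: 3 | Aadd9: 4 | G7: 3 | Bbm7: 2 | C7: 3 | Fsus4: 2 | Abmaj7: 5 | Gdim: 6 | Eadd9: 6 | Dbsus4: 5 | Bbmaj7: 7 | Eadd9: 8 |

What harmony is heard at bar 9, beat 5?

Beat 5 of bar 9 is beat (9−1)×6 + 5 = 53 overall.
Running totals: Ebadd9 ends at 2, Bsus4 ends at 6, Dm7 ends at 9, Aadd9 ends at 13, G7 ends at 16, Bbm7 ends at 18, C7 ends at 21, Fsus4 ends at 23, Abmaj7 ends at 28, Gdim ends at 34, Eadd9 ends at 40, Dbsus4 ends at 45, Bbmaj7 ends at 52, Eadd9 ends at 60.
Beat 53 falls within Eadd9.

Eadd9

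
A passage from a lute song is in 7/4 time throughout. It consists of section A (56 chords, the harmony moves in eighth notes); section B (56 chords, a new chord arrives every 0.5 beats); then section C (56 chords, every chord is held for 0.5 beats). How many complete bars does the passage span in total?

12 bars

A: 56 × 0.5 = 28 beats = 4 bars.
B: 56 × 0.5 = 28 beats = 4 bars.
C: 56 × 0.5 = 28 beats = 4 bars.
Total: 4 + 4 + 4 = 12 bars.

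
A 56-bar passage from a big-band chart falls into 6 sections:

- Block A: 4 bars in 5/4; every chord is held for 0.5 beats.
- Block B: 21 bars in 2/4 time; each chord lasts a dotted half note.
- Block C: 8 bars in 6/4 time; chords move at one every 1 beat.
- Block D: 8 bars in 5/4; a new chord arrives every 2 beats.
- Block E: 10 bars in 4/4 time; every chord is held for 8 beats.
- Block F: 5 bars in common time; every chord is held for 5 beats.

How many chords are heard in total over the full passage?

A: 4·5 = 20 beats, 20/0.5 = 40 chords.
B: 21·2 = 42 beats, 42/3 = 14 chords.
C: 8·6 = 48 beats, 48/1 = 48 chords.
D: 8·5 = 40 beats, 40/2 = 20 chords.
E: 10·4 = 40 beats, 40/8 = 5 chords.
F: 5·4 = 20 beats, 20/5 = 4 chords.
Total: 40 + 14 + 48 + 20 + 5 + 4 = 131.

131 chords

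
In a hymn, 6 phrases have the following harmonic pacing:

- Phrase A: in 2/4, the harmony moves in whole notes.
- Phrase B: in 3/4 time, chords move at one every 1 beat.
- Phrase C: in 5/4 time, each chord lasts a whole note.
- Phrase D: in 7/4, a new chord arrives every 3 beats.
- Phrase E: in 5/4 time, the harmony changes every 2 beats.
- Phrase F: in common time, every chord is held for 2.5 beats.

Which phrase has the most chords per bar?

Phrase B

A: each chord is 4 beats in 2/4, so 0.5 per bar.
B: each chord is 1 beat in 3/4, so 3 per bar.
C: each chord is 4 beats in 5/4, so 1.25 per bar.
D: each chord is 3 beats in 7/4, so 7/3 per bar.
E: each chord is 2 beats in 5/4, so 2.5 per bar.
F: each chord is 2.5 beats in 4/4, so 1.6 per bar.
Fastest is B at 3 chords/bar.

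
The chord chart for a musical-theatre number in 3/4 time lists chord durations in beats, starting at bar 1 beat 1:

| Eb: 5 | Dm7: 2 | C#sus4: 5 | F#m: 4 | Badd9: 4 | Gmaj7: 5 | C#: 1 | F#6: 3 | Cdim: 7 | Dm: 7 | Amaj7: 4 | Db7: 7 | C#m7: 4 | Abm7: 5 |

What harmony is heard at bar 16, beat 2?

Amaj7

Beat 2 of bar 16 is beat (16−1)×3 + 2 = 47 overall.
Running totals: Eb ends at 5, Dm7 ends at 7, C#sus4 ends at 12, F#m ends at 16, Badd9 ends at 20, Gmaj7 ends at 25, C# ends at 26, F#6 ends at 29, Cdim ends at 36, Dm ends at 43, Amaj7 ends at 47.
Beat 47 falls within Amaj7.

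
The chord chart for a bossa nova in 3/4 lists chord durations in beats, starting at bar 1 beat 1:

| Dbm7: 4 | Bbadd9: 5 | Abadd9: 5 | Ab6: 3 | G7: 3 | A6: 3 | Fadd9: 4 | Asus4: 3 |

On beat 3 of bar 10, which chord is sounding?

Asus4

Beat 3 of bar 10 is beat (10−1)×3 + 3 = 30 overall.
Running totals: Dbm7 ends at 4, Bbadd9 ends at 9, Abadd9 ends at 14, Ab6 ends at 17, G7 ends at 20, A6 ends at 23, Fadd9 ends at 27, Asus4 ends at 30.
Beat 30 falls within Asus4.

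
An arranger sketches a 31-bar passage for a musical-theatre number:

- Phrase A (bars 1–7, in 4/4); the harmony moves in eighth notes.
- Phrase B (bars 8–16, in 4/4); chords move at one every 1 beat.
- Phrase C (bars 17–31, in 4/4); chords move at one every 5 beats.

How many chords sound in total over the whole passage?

A has 28 beats and chords last 0.5 each, so 56 chords.
B has 36 beats and chords last 1 each, so 36 chords.
C has 60 beats and chords last 5 each, so 12 chords.
Total: 56 + 36 + 12 = 104.

104 chords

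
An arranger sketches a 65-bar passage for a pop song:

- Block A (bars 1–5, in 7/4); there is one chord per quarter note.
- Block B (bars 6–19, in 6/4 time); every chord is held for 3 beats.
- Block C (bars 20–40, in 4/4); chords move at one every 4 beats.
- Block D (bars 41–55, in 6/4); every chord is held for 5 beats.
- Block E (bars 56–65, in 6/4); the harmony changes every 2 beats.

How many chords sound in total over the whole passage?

132 chords

A: 5·7 = 35 beats, 35/1 = 35 chords.
B: 14·6 = 84 beats, 84/3 = 28 chords.
C: 21·4 = 84 beats, 84/4 = 21 chords.
D: 15·6 = 90 beats, 90/5 = 18 chords.
E: 10·6 = 60 beats, 60/2 = 30 chords.
Total: 35 + 28 + 21 + 18 + 30 = 132.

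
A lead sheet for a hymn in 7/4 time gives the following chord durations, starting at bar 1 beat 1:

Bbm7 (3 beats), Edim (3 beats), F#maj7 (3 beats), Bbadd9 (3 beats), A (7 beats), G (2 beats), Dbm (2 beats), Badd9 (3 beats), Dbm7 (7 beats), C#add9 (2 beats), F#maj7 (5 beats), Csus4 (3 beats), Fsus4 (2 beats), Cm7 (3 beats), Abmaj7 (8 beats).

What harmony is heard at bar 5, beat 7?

C#add9

Beat 7 of bar 5 is beat (5−1)×7 + 7 = 35 overall.
Running totals: Bbm7 ends at 3, Edim ends at 6, F#maj7 ends at 9, Bbadd9 ends at 12, A ends at 19, G ends at 21, Dbm ends at 23, Badd9 ends at 26, Dbm7 ends at 33, C#add9 ends at 35.
Beat 35 falls within C#add9.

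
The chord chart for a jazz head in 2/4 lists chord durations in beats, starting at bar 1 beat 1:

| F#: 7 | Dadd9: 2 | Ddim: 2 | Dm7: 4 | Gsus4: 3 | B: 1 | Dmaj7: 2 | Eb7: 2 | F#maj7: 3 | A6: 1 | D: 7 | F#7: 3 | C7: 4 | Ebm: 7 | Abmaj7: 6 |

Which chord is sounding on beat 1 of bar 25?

Beat 1 of bar 25 is beat (25−1)×2 + 1 = 49 overall.
Running totals: F# ends at 7, Dadd9 ends at 9, Ddim ends at 11, Dm7 ends at 15, Gsus4 ends at 18, B ends at 19, Dmaj7 ends at 21, Eb7 ends at 23, F#maj7 ends at 26, A6 ends at 27, D ends at 34, F#7 ends at 37, C7 ends at 41, Ebm ends at 48, Abmaj7 ends at 54.
Beat 49 falls within Abmaj7.

Abmaj7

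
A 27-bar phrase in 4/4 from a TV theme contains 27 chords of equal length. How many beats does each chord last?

27 bars × 4 beats/bar = 108 beats total.
108 beats ÷ 27 chords = 4 beats per chord.
(That is a whole note.)

4 beats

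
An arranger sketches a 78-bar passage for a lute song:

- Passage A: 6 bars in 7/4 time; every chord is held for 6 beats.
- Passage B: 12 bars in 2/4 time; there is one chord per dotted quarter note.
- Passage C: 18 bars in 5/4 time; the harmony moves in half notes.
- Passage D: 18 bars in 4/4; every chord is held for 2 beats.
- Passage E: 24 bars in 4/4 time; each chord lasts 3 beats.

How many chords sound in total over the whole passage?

136 chords

A: 6 bars × 7 beats = 42 beats; 6 beats/chord → 7 chords.
B: 12 bars × 2 beats = 24 beats; 1.5 beats/chord → 16 chords.
C: 18 bars × 5 beats = 90 beats; 2 beats/chord → 45 chords.
D: 18 bars × 4 beats = 72 beats; 2 beats/chord → 36 chords.
E: 24 bars × 4 beats = 96 beats; 3 beats/chord → 32 chords.
Total: 7 + 16 + 45 + 36 + 32 = 136.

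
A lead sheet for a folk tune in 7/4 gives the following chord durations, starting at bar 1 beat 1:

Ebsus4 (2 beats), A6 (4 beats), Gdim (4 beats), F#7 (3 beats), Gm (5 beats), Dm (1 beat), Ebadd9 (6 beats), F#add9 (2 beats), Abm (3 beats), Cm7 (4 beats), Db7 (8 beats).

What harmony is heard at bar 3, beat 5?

Beat 5 of bar 3 is beat (3−1)×7 + 5 = 19 overall.
Running totals: Ebsus4 ends at 2, A6 ends at 6, Gdim ends at 10, F#7 ends at 13, Gm ends at 18, Dm ends at 19.
Beat 19 falls within Dm.

Dm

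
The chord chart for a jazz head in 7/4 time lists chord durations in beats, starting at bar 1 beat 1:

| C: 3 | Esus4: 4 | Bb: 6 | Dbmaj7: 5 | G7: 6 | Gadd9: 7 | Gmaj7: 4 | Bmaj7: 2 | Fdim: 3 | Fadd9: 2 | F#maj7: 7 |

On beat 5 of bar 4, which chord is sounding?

Beat 5 of bar 4 is beat (4−1)×7 + 5 = 26 overall.
Running totals: C ends at 3, Esus4 ends at 7, Bb ends at 13, Dbmaj7 ends at 18, G7 ends at 24, Gadd9 ends at 31.
Beat 26 falls within Gadd9.

Gadd9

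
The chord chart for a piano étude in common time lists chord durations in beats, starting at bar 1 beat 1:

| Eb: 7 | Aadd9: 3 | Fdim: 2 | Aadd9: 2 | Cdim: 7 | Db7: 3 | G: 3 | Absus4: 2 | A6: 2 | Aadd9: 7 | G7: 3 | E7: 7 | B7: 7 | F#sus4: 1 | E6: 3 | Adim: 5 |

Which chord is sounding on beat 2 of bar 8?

Beat 2 of bar 8 is beat (8−1)×4 + 2 = 30 overall.
Running totals: Eb ends at 7, Aadd9 ends at 10, Fdim ends at 12, Aadd9 ends at 14, Cdim ends at 21, Db7 ends at 24, G ends at 27, Absus4 ends at 29, A6 ends at 31.
Beat 30 falls within A6.

A6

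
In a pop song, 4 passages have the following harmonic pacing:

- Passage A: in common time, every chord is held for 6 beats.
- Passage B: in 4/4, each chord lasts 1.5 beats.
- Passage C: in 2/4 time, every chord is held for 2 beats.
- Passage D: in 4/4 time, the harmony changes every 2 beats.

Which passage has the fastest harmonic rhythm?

A: 4/6 = 2/3 chords/bar.
B: 4/1.5 = 8/3 chords/bar.
C: 2/2 = 1 chord/bar.
D: 4/2 = 2 chords/bar.
Fastest is B at 8/3 chords/bar.

Passage B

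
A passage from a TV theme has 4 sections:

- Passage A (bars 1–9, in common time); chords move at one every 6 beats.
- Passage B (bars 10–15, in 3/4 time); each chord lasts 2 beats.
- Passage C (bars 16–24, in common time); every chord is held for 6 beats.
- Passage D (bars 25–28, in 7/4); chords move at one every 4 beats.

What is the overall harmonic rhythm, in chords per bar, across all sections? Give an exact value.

1 chords per bar

A: 9 bars of 4 beats is 36 beats; at 6 beats each that's 6 chords.
B: 6 bars of 3 beats is 18 beats; at 2 beats each that's 9 chords.
C: 9 bars of 4 beats is 36 beats; at 6 beats each that's 6 chords.
D: 4 bars of 7 beats is 28 beats; at 4 beats each that's 7 chords.
Overall: 28 chords over 28 bars → 28/28 = 1 chords per bar.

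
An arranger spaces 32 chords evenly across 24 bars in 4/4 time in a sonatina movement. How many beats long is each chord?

3 beats

24 bars × 4 beats/bar = 96 beats total.
96 beats ÷ 32 chords = 3 beats per chord.
(That is a dotted half note.)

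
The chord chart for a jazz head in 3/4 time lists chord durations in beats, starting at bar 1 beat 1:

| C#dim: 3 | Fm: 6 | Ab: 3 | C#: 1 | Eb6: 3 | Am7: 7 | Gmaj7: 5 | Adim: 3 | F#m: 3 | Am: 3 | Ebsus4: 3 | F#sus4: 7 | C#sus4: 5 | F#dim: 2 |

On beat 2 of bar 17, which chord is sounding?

Beat 2 of bar 17 is beat (17−1)×3 + 2 = 50 overall.
Running totals: C#dim ends at 3, Fm ends at 9, Ab ends at 12, C# ends at 13, Eb6 ends at 16, Am7 ends at 23, Gmaj7 ends at 28, Adim ends at 31, F#m ends at 34, Am ends at 37, Ebsus4 ends at 40, F#sus4 ends at 47, C#sus4 ends at 52.
Beat 50 falls within C#sus4.

C#sus4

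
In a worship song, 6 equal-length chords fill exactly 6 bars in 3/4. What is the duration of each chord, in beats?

6 bars × 3 beats/bar = 18 beats total.
18 beats ÷ 6 chords = 3 beats per chord.
(That is a dotted half note.)

3 beats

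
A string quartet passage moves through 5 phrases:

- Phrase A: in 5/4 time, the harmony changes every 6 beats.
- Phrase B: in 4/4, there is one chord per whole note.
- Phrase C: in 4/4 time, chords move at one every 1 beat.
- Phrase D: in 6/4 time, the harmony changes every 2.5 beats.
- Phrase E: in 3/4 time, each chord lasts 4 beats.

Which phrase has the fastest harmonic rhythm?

Phrase C

A: 5 beats/bar ÷ 6 beats/chord = 5/6 chords/bar.
B: 4 beats/bar ÷ 4 beats/chord = 1 chord/bar.
C: 4 beats/bar ÷ 1 beat/chord = 4 chords/bar.
D: 6 beats/bar ÷ 2.5 beats/chord = 2.4 chords/bar.
E: 3 beats/bar ÷ 4 beats/chord = 0.75 chords/bar.
Fastest is C at 4 chords/bar.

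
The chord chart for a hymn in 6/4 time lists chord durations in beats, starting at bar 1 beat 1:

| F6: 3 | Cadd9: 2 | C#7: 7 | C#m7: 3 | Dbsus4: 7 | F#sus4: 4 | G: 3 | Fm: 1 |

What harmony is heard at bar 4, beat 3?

Beat 3 of bar 4 is beat (4−1)×6 + 3 = 21 overall.
Running totals: F6 ends at 3, Cadd9 ends at 5, C#7 ends at 12, C#m7 ends at 15, Dbsus4 ends at 22.
Beat 21 falls within Dbsus4.

Dbsus4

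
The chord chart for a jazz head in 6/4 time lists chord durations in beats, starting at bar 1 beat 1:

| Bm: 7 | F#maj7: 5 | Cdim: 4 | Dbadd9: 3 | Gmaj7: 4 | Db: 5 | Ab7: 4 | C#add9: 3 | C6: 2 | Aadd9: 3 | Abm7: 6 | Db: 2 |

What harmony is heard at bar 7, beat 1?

C6

Beat 1 of bar 7 is beat (7−1)×6 + 1 = 37 overall.
Running totals: Bm ends at 7, F#maj7 ends at 12, Cdim ends at 16, Dbadd9 ends at 19, Gmaj7 ends at 23, Db ends at 28, Ab7 ends at 32, C#add9 ends at 35, C6 ends at 37.
Beat 37 falls within C6.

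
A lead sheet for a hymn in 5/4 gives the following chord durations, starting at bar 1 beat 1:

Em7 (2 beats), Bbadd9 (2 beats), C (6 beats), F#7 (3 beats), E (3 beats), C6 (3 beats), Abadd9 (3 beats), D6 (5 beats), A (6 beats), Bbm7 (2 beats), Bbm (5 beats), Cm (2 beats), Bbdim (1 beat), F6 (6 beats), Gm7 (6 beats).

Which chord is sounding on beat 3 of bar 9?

Bbdim

Beat 3 of bar 9 is beat (9−1)×5 + 3 = 43 overall.
Running totals: Em7 ends at 2, Bbadd9 ends at 4, C ends at 10, F#7 ends at 13, E ends at 16, C6 ends at 19, Abadd9 ends at 22, D6 ends at 27, A ends at 33, Bbm7 ends at 35, Bbm ends at 40, Cm ends at 42, Bbdim ends at 43.
Beat 43 falls within Bbdim.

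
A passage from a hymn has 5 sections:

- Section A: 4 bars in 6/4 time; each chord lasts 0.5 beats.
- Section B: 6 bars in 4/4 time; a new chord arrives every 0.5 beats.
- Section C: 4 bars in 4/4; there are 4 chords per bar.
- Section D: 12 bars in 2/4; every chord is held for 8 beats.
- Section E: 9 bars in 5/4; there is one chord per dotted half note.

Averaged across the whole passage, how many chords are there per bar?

26/7 chords per bar

A: 4 bars of 6 beats is 24 beats; at 0.5 beats each that's 48 chords.
B: 6 bars of 4 beats is 24 beats; at 0.5 beats each that's 48 chords.
C: 4 bars of 4 beats is 16 beats; at 1 beat each that's 16 chords.
D: 12 bars of 2 beats is 24 beats; at 8 beats each that's 3 chords.
E: 9 bars of 5 beats is 45 beats; at 3 beats each that's 15 chords.
Overall: 130 chords over 35 bars → 130/35 = 26/7 chords per bar.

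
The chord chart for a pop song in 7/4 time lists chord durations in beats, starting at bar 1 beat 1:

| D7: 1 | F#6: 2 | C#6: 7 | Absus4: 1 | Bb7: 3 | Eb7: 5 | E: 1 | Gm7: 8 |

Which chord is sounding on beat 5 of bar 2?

Beat 5 of bar 2 is beat (2−1)×7 + 5 = 12 overall.
Running totals: D7 ends at 1, F#6 ends at 3, C#6 ends at 10, Absus4 ends at 11, Bb7 ends at 14.
Beat 12 falls within Bb7.

Bb7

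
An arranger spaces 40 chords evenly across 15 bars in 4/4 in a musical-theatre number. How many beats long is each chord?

1.5 beats

15 bars × 4 beats/bar = 60 beats total.
60 beats ÷ 40 chords = 1.5 beats per chord.
(That is a dotted quarter note.)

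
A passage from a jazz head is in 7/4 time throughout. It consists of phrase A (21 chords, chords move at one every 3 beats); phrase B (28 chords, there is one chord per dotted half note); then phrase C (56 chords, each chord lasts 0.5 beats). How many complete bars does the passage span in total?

25 bars

A: 21 × 3 = 63 beats = 9 bars.
B: 28 × 3 = 84 beats = 12 bars.
C: 56 × 0.5 = 28 beats = 4 bars.
Total: 9 + 12 + 4 = 25 bars.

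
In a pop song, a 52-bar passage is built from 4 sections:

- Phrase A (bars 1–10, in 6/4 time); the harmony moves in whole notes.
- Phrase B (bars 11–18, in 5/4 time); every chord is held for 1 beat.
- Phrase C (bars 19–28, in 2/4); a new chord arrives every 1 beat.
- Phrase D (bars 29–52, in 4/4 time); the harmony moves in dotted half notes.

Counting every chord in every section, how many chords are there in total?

A: 10 bars × 6 beats = 60 beats; 4 beats/chord → 15 chords.
B: 8 bars × 5 beats = 40 beats; 1 beat/chord → 40 chords.
C: 10 bars × 2 beats = 20 beats; 1 beat/chord → 20 chords.
D: 24 bars × 4 beats = 96 beats; 3 beats/chord → 32 chords.
Total: 15 + 40 + 20 + 32 = 107.

107 chords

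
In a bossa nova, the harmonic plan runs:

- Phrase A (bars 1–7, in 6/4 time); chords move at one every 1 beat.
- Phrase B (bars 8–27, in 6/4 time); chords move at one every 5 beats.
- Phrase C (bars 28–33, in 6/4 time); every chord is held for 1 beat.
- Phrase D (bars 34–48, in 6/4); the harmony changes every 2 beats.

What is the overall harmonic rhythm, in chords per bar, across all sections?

49/16 chords per bar

A: 7 bars of 6 beats is 42 beats; at 1 beat each that's 42 chords.
B: 20 bars of 6 beats is 120 beats; at 5 beats each that's 24 chords.
C: 6 bars of 6 beats is 36 beats; at 1 beat each that's 36 chords.
D: 15 bars of 6 beats is 90 beats; at 2 beats each that's 45 chords.
Overall: 147 chords over 48 bars → 147/48 = 49/16 chords per bar.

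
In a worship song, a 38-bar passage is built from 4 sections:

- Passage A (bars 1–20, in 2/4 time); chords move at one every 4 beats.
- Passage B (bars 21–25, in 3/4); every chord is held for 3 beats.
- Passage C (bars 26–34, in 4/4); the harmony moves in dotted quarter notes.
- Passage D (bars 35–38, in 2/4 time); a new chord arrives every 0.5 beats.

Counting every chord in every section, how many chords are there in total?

A has 40 beats and chords last 4 each, so 10 chords.
B has 15 beats and chords last 3 each, so 5 chords.
C has 36 beats and chords last 1.5 each, so 24 chords.
D has 8 beats and chords last 0.5 each, so 16 chords.
Total: 10 + 5 + 24 + 16 = 55.

55 chords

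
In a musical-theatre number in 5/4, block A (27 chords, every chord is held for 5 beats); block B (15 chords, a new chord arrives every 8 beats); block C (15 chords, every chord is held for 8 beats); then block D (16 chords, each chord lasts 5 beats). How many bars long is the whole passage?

A: 27 × 5 = 135 beats = 27 bars.
B: 15 × 8 = 120 beats = 24 bars.
C: 15 × 8 = 120 beats = 24 bars.
D: 16 × 5 = 80 beats = 16 bars.
Total: 27 + 24 + 24 + 16 = 91 bars.

91 bars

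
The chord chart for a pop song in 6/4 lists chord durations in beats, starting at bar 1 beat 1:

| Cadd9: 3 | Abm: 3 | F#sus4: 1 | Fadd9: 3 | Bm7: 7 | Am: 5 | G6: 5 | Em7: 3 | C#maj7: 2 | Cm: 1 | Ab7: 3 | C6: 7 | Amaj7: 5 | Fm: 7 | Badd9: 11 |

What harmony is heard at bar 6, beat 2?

Beat 2 of bar 6 is beat (6−1)×6 + 2 = 32 overall.
Running totals: Cadd9 ends at 3, Abm ends at 6, F#sus4 ends at 7, Fadd9 ends at 10, Bm7 ends at 17, Am ends at 22, G6 ends at 27, Em7 ends at 30, C#maj7 ends at 32.
Beat 32 falls within C#maj7.

C#maj7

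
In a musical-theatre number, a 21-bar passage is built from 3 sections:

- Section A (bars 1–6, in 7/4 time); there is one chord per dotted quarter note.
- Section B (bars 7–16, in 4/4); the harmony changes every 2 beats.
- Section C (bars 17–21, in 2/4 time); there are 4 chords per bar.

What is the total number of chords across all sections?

68 chords

A: 6·7 = 42 beats, 42/1.5 = 28 chords.
B: 10·4 = 40 beats, 40/2 = 20 chords.
C: 5·2 = 10 beats, 10/0.5 = 20 chords.
Total: 28 + 20 + 20 = 68.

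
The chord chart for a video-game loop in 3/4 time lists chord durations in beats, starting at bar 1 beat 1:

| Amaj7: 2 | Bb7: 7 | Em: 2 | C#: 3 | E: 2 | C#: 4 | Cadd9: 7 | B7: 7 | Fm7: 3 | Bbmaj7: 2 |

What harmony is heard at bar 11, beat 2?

B7

Beat 2 of bar 11 is beat (11−1)×3 + 2 = 32 overall.
Running totals: Amaj7 ends at 2, Bb7 ends at 9, Em ends at 11, C# ends at 14, E ends at 16, C# ends at 20, Cadd9 ends at 27, B7 ends at 34.
Beat 32 falls within B7.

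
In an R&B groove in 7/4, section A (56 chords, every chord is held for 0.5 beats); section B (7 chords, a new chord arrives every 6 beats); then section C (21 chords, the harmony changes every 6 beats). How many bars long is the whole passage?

28 bars

A: 56 × 0.5 = 28 beats = 4 bars.
B: 7 × 6 = 42 beats = 6 bars.
C: 21 × 6 = 126 beats = 18 bars.
Total: 4 + 6 + 18 = 28 bars.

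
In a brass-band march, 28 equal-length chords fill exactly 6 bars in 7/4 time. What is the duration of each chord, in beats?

1.5 beats

6 bars × 7 beats/bar = 42 beats total.
42 beats ÷ 28 chords = 1.5 beats per chord.
(That is a dotted quarter note.)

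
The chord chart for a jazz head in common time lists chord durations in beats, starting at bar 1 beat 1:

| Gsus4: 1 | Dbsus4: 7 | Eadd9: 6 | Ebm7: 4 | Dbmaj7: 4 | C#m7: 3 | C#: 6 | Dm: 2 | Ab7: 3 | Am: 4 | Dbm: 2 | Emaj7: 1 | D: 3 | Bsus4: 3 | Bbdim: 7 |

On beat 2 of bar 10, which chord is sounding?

Beat 2 of bar 10 is beat (10−1)×4 + 2 = 38 overall.
Running totals: Gsus4 ends at 1, Dbsus4 ends at 8, Eadd9 ends at 14, Ebm7 ends at 18, Dbmaj7 ends at 22, C#m7 ends at 25, C# ends at 31, Dm ends at 33, Ab7 ends at 36, Am ends at 40.
Beat 38 falls within Am.

Am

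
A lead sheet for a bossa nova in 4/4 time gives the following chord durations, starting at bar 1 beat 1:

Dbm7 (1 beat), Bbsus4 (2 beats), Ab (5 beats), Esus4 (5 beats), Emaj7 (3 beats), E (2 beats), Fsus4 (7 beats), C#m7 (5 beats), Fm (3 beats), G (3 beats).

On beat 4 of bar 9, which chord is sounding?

Beat 4 of bar 9 is beat (9−1)×4 + 4 = 36 overall.
Running totals: Dbm7 ends at 1, Bbsus4 ends at 3, Ab ends at 8, Esus4 ends at 13, Emaj7 ends at 16, E ends at 18, Fsus4 ends at 25, C#m7 ends at 30, Fm ends at 33, G ends at 36.
Beat 36 falls within G.

G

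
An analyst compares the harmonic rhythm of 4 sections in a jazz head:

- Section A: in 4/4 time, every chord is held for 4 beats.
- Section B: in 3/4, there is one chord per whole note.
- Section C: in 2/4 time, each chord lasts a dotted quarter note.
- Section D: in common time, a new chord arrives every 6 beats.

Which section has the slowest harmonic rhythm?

Section D

A: 4 beats/bar ÷ 4 beats/chord = 1 chord/bar.
B: 3 beats/bar ÷ 4 beats/chord = 0.75 chords/bar.
C: 2 beats/bar ÷ 1.5 beats/chord = 4/3 chords/bar.
D: 4 beats/bar ÷ 6 beats/chord = 2/3 chords/bar.
Slowest is D at 2/3 chords/bar.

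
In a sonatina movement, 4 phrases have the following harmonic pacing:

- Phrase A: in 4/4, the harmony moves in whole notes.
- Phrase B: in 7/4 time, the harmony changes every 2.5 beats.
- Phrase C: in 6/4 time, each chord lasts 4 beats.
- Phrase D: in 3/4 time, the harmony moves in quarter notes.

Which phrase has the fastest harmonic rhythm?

Phrase D

A: 4 beats/bar ÷ 4 beats/chord = 1 chord/bar.
B: 7 beats/bar ÷ 2.5 beats/chord = 2.8 chords/bar.
C: 6 beats/bar ÷ 4 beats/chord = 1.5 chords/bar.
D: 3 beats/bar ÷ 1 beat/chord = 3 chords/bar.
Fastest is D at 3 chords/bar.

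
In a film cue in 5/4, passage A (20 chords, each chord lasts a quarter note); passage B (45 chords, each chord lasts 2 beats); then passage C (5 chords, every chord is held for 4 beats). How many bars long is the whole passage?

26 bars

A: 20 × 1 = 20 beats = 4 bars.
B: 45 × 2 = 90 beats = 18 bars.
C: 5 × 4 = 20 beats = 4 bars.
Total: 4 + 18 + 4 = 26 bars.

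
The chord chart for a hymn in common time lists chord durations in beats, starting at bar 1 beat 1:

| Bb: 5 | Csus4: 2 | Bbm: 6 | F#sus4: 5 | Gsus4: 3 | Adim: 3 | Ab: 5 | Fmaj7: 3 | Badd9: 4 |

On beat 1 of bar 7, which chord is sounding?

Beat 1 of bar 7 is beat (7−1)×4 + 1 = 25 overall.
Running totals: Bb ends at 5, Csus4 ends at 7, Bbm ends at 13, F#sus4 ends at 18, Gsus4 ends at 21, Adim ends at 24, Ab ends at 29.
Beat 25 falls within Ab.

Ab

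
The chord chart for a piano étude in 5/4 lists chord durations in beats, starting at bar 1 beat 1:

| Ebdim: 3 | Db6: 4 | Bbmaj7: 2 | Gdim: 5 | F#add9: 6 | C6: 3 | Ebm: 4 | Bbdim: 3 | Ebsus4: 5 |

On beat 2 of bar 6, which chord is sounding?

Beat 2 of bar 6 is beat (6−1)×5 + 2 = 27 overall.
Running totals: Ebdim ends at 3, Db6 ends at 7, Bbmaj7 ends at 9, Gdim ends at 14, F#add9 ends at 20, C6 ends at 23, Ebm ends at 27.
Beat 27 falls within Ebm.

Ebm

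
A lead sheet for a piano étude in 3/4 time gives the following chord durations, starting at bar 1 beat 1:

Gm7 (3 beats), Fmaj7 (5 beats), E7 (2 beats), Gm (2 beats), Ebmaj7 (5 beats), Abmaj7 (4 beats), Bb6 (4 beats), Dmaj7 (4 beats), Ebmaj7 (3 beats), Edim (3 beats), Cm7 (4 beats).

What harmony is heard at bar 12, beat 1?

Beat 1 of bar 12 is beat (12−1)×3 + 1 = 34 overall.
Running totals: Gm7 ends at 3, Fmaj7 ends at 8, E7 ends at 10, Gm ends at 12, Ebmaj7 ends at 17, Abmaj7 ends at 21, Bb6 ends at 25, Dmaj7 ends at 29, Ebmaj7 ends at 32, Edim ends at 35.
Beat 34 falls within Edim.

Edim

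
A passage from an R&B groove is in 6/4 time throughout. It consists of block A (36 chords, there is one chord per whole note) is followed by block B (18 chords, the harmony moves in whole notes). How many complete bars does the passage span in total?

A: 36 × 4 = 144 beats = 24 bars.
B: 18 × 4 = 72 beats = 12 bars.
Total: 24 + 12 = 36 bars.

36 bars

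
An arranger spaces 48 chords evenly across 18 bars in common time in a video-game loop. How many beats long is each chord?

1.5 beats

18 bars × 4 beats/bar = 72 beats total.
72 beats ÷ 48 chords = 1.5 beats per chord.
(That is a dotted quarter note.)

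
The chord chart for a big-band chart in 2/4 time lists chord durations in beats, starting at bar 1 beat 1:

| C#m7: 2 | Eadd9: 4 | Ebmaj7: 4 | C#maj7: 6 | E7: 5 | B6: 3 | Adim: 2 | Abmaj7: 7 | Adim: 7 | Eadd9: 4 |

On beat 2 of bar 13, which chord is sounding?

Adim

Beat 2 of bar 13 is beat (13−1)×2 + 2 = 26 overall.
Running totals: C#m7 ends at 2, Eadd9 ends at 6, Ebmaj7 ends at 10, C#maj7 ends at 16, E7 ends at 21, B6 ends at 24, Adim ends at 26.
Beat 26 falls within Adim.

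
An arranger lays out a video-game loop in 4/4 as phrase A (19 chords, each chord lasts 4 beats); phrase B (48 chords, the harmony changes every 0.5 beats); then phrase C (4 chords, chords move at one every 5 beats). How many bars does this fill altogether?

30 bars

A: 19 × 4 = 76 beats = 19 bars.
B: 48 × 0.5 = 24 beats = 6 bars.
C: 4 × 5 = 20 beats = 5 bars.
Total: 19 + 6 + 5 = 30 bars.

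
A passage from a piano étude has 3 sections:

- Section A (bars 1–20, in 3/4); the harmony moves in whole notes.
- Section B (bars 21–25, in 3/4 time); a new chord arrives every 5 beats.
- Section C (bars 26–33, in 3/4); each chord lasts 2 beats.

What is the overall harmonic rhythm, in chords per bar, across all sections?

10/11 chords per bar

A: 20 × 3 = 60 beats ÷ 4 = 15 chords.
B: 5 × 3 = 15 beats ÷ 5 = 3 chords.
C: 8 × 3 = 24 beats ÷ 2 = 12 chords.
Overall: 30 chords over 33 bars → 30/33 = 10/11 chords per bar.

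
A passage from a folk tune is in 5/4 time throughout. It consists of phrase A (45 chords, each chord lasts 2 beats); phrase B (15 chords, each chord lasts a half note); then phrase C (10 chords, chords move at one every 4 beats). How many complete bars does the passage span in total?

32 bars

A: 45 × 2 = 90 beats = 18 bars.
B: 15 × 2 = 30 beats = 6 bars.
C: 10 × 4 = 40 beats = 8 bars.
Total: 18 + 6 + 8 = 32 bars.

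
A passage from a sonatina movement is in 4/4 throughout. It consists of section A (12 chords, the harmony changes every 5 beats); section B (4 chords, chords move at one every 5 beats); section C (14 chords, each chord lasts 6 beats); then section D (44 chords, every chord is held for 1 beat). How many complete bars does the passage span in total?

52 bars

A: 12 × 5 = 60 beats = 15 bars.
B: 4 × 5 = 20 beats = 5 bars.
C: 14 × 6 = 84 beats = 21 bars.
D: 44 × 1 = 44 beats = 11 bars.
Total: 15 + 5 + 21 + 11 = 52 bars.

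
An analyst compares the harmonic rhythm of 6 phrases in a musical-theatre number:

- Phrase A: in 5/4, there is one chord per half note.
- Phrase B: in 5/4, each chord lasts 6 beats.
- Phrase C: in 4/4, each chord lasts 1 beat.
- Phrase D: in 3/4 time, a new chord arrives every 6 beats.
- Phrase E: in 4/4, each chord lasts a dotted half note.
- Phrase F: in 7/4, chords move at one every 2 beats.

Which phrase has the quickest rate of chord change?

Phrase C

A: 5 beats/bar ÷ 2 beats/chord = 2.5 chords/bar.
B: 5 beats/bar ÷ 6 beats/chord = 5/6 chords/bar.
C: 4 beats/bar ÷ 1 beat/chord = 4 chords/bar.
D: 3 beats/bar ÷ 6 beats/chord = 0.5 chords/bar.
E: 4 beats/bar ÷ 3 beats/chord = 4/3 chords/bar.
F: 7 beats/bar ÷ 2 beats/chord = 3.5 chords/bar.
Fastest is C at 4 chords/bar.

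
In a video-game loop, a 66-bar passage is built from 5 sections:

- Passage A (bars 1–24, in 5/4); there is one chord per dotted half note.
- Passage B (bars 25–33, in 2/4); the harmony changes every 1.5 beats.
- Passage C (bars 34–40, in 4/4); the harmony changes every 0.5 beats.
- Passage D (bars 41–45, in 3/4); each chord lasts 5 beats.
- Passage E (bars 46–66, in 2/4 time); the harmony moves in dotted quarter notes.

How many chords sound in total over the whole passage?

139 chords

A: 24 bars × 5 beats = 120 beats; 3 beats/chord → 40 chords.
B: 9 bars × 2 beats = 18 beats; 1.5 beats/chord → 12 chords.
C: 7 bars × 4 beats = 28 beats; 0.5 beats/chord → 56 chords.
D: 5 bars × 3 beats = 15 beats; 5 beats/chord → 3 chords.
E: 21 bars × 2 beats = 42 beats; 1.5 beats/chord → 28 chords.
Total: 40 + 12 + 56 + 3 + 28 = 139.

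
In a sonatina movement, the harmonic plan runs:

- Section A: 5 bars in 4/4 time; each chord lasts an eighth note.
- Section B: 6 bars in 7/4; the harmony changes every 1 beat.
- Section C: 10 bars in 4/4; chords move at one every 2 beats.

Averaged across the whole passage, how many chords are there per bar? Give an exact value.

A: 5 bars of 4 beats is 20 beats; at 0.5 beats each that's 40 chords.
B: 6 bars of 7 beats is 42 beats; at 1 beat each that's 42 chords.
C: 10 bars of 4 beats is 40 beats; at 2 beats each that's 20 chords.
Overall: 102 chords over 21 bars → 102/21 = 34/7 chords per bar.

34/7 chords per bar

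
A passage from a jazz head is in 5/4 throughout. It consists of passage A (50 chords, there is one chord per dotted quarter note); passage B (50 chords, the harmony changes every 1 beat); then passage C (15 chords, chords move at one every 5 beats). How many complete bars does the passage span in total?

A: 50 × 1.5 = 75 beats = 15 bars.
B: 50 × 1 = 50 beats = 10 bars.
C: 15 × 5 = 75 beats = 15 bars.
Total: 15 + 10 + 15 = 40 bars.

40 bars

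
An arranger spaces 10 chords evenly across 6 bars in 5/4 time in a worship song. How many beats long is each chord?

6 bars × 5 beats/bar = 30 beats total.
30 beats ÷ 10 chords = 3 beats per chord.
(That is a dotted half note.)

3 beats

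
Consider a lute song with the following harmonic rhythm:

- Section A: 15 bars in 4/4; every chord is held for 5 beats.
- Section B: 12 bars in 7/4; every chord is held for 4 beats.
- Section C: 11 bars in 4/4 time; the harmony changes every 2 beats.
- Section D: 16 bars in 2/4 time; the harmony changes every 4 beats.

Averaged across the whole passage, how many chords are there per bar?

7/6 chords per bar

A: 15 × 4 = 60 beats ÷ 5 = 12 chords.
B: 12 × 7 = 84 beats ÷ 4 = 21 chords.
C: 11 × 4 = 44 beats ÷ 2 = 22 chords.
D: 16 × 2 = 32 beats ÷ 4 = 8 chords.
Overall: 63 chords over 54 bars → 63/54 = 7/6 chords per bar.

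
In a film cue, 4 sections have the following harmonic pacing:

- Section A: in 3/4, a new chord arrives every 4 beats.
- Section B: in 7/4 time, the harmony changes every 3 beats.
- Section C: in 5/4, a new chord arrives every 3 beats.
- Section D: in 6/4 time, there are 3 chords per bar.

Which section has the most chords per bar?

Section D

A: 3 beats/bar ÷ 4 beats/chord = 0.75 chords/bar.
B: 7 beats/bar ÷ 3 beats/chord = 7/3 chords/bar.
C: 5 beats/bar ÷ 3 beats/chord = 5/3 chords/bar.
D: 6 beats/bar ÷ 2 beats/chord = 3 chords/bar.
Fastest is D at 3 chords/bar.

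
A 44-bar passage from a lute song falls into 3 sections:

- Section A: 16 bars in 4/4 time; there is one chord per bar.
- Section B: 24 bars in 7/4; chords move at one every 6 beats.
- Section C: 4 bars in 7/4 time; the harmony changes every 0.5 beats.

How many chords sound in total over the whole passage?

100 chords

A: 16·4 = 64 beats, 64/4 = 16 chords.
B: 24·7 = 168 beats, 168/6 = 28 chords.
C: 4·7 = 28 beats, 28/0.5 = 56 chords.
Total: 16 + 28 + 56 = 100.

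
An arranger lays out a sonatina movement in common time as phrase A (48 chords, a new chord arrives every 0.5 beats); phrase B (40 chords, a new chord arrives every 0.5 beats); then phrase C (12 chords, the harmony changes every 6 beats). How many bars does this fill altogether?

29 bars

A: 48 × 0.5 = 24 beats = 6 bars.
B: 40 × 0.5 = 20 beats = 5 bars.
C: 12 × 6 = 72 beats = 18 bars.
Total: 6 + 5 + 18 = 29 bars.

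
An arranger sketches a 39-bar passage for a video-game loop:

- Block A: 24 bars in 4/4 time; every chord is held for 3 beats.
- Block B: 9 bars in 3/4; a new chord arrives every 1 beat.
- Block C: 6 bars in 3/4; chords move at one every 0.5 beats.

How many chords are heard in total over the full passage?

A: 24 bars × 4 beats = 96 beats; 3 beats/chord → 32 chords.
B: 9 bars × 3 beats = 27 beats; 1 beat/chord → 27 chords.
C: 6 bars × 3 beats = 18 beats; 0.5 beats/chord → 36 chords.
Total: 32 + 27 + 36 = 95.

95 chords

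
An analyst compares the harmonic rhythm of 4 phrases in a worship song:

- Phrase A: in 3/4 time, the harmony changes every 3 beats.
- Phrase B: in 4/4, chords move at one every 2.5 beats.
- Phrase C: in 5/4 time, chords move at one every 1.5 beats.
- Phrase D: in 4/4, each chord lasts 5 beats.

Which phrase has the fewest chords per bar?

Phrase D

A: 3/3 = 1 chord/bar.
B: 4/2.5 = 1.6 chords/bar.
C: 5/1.5 = 10/3 chords/bar.
D: 4/5 = 0.8 chords/bar.
Slowest is D at 0.8 chords/bar.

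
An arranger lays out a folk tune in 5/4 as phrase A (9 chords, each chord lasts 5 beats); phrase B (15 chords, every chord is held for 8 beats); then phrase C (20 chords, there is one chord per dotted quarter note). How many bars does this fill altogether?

A: 9 × 5 = 45 beats = 9 bars.
B: 15 × 8 = 120 beats = 24 bars.
C: 20 × 1.5 = 30 beats = 6 bars.
Total: 9 + 24 + 6 = 39 bars.

39 bars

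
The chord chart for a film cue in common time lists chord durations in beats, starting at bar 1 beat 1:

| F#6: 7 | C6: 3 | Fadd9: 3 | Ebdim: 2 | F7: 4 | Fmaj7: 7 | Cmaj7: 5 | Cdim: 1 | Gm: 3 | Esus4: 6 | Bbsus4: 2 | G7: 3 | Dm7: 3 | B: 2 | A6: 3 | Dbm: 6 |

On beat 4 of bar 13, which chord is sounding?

A6

Beat 4 of bar 13 is beat (13−1)×4 + 4 = 52 overall.
Running totals: F#6 ends at 7, C6 ends at 10, Fadd9 ends at 13, Ebdim ends at 15, F7 ends at 19, Fmaj7 ends at 26, Cmaj7 ends at 31, Cdim ends at 32, Gm ends at 35, Esus4 ends at 41, Bbsus4 ends at 43, G7 ends at 46, Dm7 ends at 49, B ends at 51, A6 ends at 54.
Beat 52 falls within A6.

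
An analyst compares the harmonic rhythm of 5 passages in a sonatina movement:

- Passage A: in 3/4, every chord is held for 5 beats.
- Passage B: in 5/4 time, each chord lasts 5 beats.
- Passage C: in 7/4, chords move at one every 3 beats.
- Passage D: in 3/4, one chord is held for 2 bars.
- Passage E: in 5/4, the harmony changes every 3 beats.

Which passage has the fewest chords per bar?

A: 3 beats/bar ÷ 5 beats/chord = 0.6 chords/bar.
B: 5 beats/bar ÷ 5 beats/chord = 1 chord/bar.
C: 7 beats/bar ÷ 3 beats/chord = 7/3 chords/bar.
D: 3 beats/bar ÷ 6 beats/chord = 0.5 chords/bar.
E: 5 beats/bar ÷ 3 beats/chord = 5/3 chords/bar.
Slowest is D at 0.5 chords/bar.

Passage D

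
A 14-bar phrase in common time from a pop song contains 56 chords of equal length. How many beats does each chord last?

14 bars × 4 beats/bar = 56 beats total.
56 beats ÷ 56 chords = 1 beats per chord.
(That is a quarter note.)

1 beat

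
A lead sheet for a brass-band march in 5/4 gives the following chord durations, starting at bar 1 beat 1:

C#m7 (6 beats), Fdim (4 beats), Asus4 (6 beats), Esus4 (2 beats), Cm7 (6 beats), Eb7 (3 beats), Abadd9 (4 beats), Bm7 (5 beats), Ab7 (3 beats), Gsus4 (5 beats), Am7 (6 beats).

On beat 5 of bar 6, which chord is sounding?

Abadd9

Beat 5 of bar 6 is beat (6−1)×5 + 5 = 30 overall.
Running totals: C#m7 ends at 6, Fdim ends at 10, Asus4 ends at 16, Esus4 ends at 18, Cm7 ends at 24, Eb7 ends at 27, Abadd9 ends at 31.
Beat 30 falls within Abadd9.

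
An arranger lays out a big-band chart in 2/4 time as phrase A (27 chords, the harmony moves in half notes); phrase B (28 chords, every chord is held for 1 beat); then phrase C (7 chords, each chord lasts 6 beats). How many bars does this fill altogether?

62 bars

A: 27 × 2 = 54 beats = 27 bars.
B: 28 × 1 = 28 beats = 14 bars.
C: 7 × 6 = 42 beats = 21 bars.
Total: 27 + 14 + 21 = 62 bars.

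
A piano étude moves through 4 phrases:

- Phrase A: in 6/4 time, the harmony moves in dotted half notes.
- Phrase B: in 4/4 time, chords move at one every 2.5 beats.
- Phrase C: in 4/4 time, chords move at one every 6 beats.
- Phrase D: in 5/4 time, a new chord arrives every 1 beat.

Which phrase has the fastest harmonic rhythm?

Phrase D

A: 6 beats/bar ÷ 3 beats/chord = 2 chords/bar.
B: 4 beats/bar ÷ 2.5 beats/chord = 1.6 chords/bar.
C: 4 beats/bar ÷ 6 beats/chord = 2/3 chords/bar.
D: 5 beats/bar ÷ 1 beat/chord = 5 chords/bar.
Fastest is D at 5 chords/bar.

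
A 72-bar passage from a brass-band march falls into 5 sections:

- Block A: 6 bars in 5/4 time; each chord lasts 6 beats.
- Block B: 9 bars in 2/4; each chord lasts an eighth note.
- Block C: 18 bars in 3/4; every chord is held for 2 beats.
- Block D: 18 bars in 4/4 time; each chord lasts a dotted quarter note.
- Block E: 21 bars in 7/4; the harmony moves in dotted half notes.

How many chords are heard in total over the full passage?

165 chords

A: 6 bars × 5 beats = 30 beats; 6 beats/chord → 5 chords.
B: 9 bars × 2 beats = 18 beats; 0.5 beats/chord → 36 chords.
C: 18 bars × 3 beats = 54 beats; 2 beats/chord → 27 chords.
D: 18 bars × 4 beats = 72 beats; 1.5 beats/chord → 48 chords.
E: 21 bars × 7 beats = 147 beats; 3 beats/chord → 49 chords.
Total: 5 + 36 + 27 + 48 + 49 = 165.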